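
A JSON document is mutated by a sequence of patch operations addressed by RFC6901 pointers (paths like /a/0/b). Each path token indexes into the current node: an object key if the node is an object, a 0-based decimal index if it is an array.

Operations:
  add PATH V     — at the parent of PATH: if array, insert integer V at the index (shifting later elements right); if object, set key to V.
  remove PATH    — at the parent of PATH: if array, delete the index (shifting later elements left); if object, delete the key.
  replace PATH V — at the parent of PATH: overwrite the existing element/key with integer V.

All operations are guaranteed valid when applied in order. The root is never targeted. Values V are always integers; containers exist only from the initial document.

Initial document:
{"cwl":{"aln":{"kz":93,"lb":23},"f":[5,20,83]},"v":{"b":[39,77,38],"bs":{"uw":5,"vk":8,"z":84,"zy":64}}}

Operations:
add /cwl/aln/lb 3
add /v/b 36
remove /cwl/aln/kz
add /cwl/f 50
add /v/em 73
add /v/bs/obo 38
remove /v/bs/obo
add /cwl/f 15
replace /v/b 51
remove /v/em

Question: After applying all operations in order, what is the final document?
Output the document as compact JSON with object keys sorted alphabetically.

Answer: {"cwl":{"aln":{"lb":3},"f":15},"v":{"b":51,"bs":{"uw":5,"vk":8,"z":84,"zy":64}}}

Derivation:
After op 1 (add /cwl/aln/lb 3): {"cwl":{"aln":{"kz":93,"lb":3},"f":[5,20,83]},"v":{"b":[39,77,38],"bs":{"uw":5,"vk":8,"z":84,"zy":64}}}
After op 2 (add /v/b 36): {"cwl":{"aln":{"kz":93,"lb":3},"f":[5,20,83]},"v":{"b":36,"bs":{"uw":5,"vk":8,"z":84,"zy":64}}}
After op 3 (remove /cwl/aln/kz): {"cwl":{"aln":{"lb":3},"f":[5,20,83]},"v":{"b":36,"bs":{"uw":5,"vk":8,"z":84,"zy":64}}}
After op 4 (add /cwl/f 50): {"cwl":{"aln":{"lb":3},"f":50},"v":{"b":36,"bs":{"uw":5,"vk":8,"z":84,"zy":64}}}
After op 5 (add /v/em 73): {"cwl":{"aln":{"lb":3},"f":50},"v":{"b":36,"bs":{"uw":5,"vk":8,"z":84,"zy":64},"em":73}}
After op 6 (add /v/bs/obo 38): {"cwl":{"aln":{"lb":3},"f":50},"v":{"b":36,"bs":{"obo":38,"uw":5,"vk":8,"z":84,"zy":64},"em":73}}
After op 7 (remove /v/bs/obo): {"cwl":{"aln":{"lb":3},"f":50},"v":{"b":36,"bs":{"uw":5,"vk":8,"z":84,"zy":64},"em":73}}
After op 8 (add /cwl/f 15): {"cwl":{"aln":{"lb":3},"f":15},"v":{"b":36,"bs":{"uw":5,"vk":8,"z":84,"zy":64},"em":73}}
After op 9 (replace /v/b 51): {"cwl":{"aln":{"lb":3},"f":15},"v":{"b":51,"bs":{"uw":5,"vk":8,"z":84,"zy":64},"em":73}}
After op 10 (remove /v/em): {"cwl":{"aln":{"lb":3},"f":15},"v":{"b":51,"bs":{"uw":5,"vk":8,"z":84,"zy":64}}}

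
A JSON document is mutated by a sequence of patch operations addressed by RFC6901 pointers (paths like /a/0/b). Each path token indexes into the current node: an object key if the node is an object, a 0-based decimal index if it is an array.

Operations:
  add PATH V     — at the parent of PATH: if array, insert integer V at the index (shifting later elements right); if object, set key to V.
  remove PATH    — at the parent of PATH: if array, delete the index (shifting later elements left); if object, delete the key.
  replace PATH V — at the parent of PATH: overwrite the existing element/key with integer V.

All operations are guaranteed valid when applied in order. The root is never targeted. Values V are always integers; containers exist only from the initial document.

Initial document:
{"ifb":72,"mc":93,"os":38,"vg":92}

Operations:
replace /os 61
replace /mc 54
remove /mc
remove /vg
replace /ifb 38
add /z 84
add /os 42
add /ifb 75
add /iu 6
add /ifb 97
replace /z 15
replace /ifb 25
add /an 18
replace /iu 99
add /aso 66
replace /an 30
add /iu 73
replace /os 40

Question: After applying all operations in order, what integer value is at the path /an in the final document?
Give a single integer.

After op 1 (replace /os 61): {"ifb":72,"mc":93,"os":61,"vg":92}
After op 2 (replace /mc 54): {"ifb":72,"mc":54,"os":61,"vg":92}
After op 3 (remove /mc): {"ifb":72,"os":61,"vg":92}
After op 4 (remove /vg): {"ifb":72,"os":61}
After op 5 (replace /ifb 38): {"ifb":38,"os":61}
After op 6 (add /z 84): {"ifb":38,"os":61,"z":84}
After op 7 (add /os 42): {"ifb":38,"os":42,"z":84}
After op 8 (add /ifb 75): {"ifb":75,"os":42,"z":84}
After op 9 (add /iu 6): {"ifb":75,"iu":6,"os":42,"z":84}
After op 10 (add /ifb 97): {"ifb":97,"iu":6,"os":42,"z":84}
After op 11 (replace /z 15): {"ifb":97,"iu":6,"os":42,"z":15}
After op 12 (replace /ifb 25): {"ifb":25,"iu":6,"os":42,"z":15}
After op 13 (add /an 18): {"an":18,"ifb":25,"iu":6,"os":42,"z":15}
After op 14 (replace /iu 99): {"an":18,"ifb":25,"iu":99,"os":42,"z":15}
After op 15 (add /aso 66): {"an":18,"aso":66,"ifb":25,"iu":99,"os":42,"z":15}
After op 16 (replace /an 30): {"an":30,"aso":66,"ifb":25,"iu":99,"os":42,"z":15}
After op 17 (add /iu 73): {"an":30,"aso":66,"ifb":25,"iu":73,"os":42,"z":15}
After op 18 (replace /os 40): {"an":30,"aso":66,"ifb":25,"iu":73,"os":40,"z":15}
Value at /an: 30

Answer: 30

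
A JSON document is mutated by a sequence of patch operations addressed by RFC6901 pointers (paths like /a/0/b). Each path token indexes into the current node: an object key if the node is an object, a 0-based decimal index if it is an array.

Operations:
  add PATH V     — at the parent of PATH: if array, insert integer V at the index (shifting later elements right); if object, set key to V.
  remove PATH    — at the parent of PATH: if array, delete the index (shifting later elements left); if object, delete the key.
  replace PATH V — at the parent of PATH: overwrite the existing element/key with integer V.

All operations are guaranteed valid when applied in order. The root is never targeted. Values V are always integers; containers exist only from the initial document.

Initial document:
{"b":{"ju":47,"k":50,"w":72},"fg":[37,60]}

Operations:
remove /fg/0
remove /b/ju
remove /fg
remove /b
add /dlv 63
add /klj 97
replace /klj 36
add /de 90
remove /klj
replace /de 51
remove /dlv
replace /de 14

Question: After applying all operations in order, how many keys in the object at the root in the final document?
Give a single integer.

After op 1 (remove /fg/0): {"b":{"ju":47,"k":50,"w":72},"fg":[60]}
After op 2 (remove /b/ju): {"b":{"k":50,"w":72},"fg":[60]}
After op 3 (remove /fg): {"b":{"k":50,"w":72}}
After op 4 (remove /b): {}
After op 5 (add /dlv 63): {"dlv":63}
After op 6 (add /klj 97): {"dlv":63,"klj":97}
After op 7 (replace /klj 36): {"dlv":63,"klj":36}
After op 8 (add /de 90): {"de":90,"dlv":63,"klj":36}
After op 9 (remove /klj): {"de":90,"dlv":63}
After op 10 (replace /de 51): {"de":51,"dlv":63}
After op 11 (remove /dlv): {"de":51}
After op 12 (replace /de 14): {"de":14}
Size at the root: 1

Answer: 1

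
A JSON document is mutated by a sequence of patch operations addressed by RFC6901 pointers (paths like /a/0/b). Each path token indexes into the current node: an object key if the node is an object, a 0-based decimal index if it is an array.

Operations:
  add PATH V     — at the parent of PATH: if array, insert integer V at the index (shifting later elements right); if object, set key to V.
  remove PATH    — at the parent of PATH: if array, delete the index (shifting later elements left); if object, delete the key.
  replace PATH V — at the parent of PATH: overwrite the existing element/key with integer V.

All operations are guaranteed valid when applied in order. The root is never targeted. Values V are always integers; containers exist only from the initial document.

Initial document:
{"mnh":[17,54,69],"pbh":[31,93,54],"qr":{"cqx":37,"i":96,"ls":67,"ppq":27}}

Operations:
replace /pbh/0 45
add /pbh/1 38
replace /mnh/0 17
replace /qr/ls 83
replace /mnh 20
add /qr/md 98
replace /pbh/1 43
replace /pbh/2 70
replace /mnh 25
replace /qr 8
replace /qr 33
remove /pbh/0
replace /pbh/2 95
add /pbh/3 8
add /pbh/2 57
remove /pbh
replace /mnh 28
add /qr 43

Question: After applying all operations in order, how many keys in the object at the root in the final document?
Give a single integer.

After op 1 (replace /pbh/0 45): {"mnh":[17,54,69],"pbh":[45,93,54],"qr":{"cqx":37,"i":96,"ls":67,"ppq":27}}
After op 2 (add /pbh/1 38): {"mnh":[17,54,69],"pbh":[45,38,93,54],"qr":{"cqx":37,"i":96,"ls":67,"ppq":27}}
After op 3 (replace /mnh/0 17): {"mnh":[17,54,69],"pbh":[45,38,93,54],"qr":{"cqx":37,"i":96,"ls":67,"ppq":27}}
After op 4 (replace /qr/ls 83): {"mnh":[17,54,69],"pbh":[45,38,93,54],"qr":{"cqx":37,"i":96,"ls":83,"ppq":27}}
After op 5 (replace /mnh 20): {"mnh":20,"pbh":[45,38,93,54],"qr":{"cqx":37,"i":96,"ls":83,"ppq":27}}
After op 6 (add /qr/md 98): {"mnh":20,"pbh":[45,38,93,54],"qr":{"cqx":37,"i":96,"ls":83,"md":98,"ppq":27}}
After op 7 (replace /pbh/1 43): {"mnh":20,"pbh":[45,43,93,54],"qr":{"cqx":37,"i":96,"ls":83,"md":98,"ppq":27}}
After op 8 (replace /pbh/2 70): {"mnh":20,"pbh":[45,43,70,54],"qr":{"cqx":37,"i":96,"ls":83,"md":98,"ppq":27}}
After op 9 (replace /mnh 25): {"mnh":25,"pbh":[45,43,70,54],"qr":{"cqx":37,"i":96,"ls":83,"md":98,"ppq":27}}
After op 10 (replace /qr 8): {"mnh":25,"pbh":[45,43,70,54],"qr":8}
After op 11 (replace /qr 33): {"mnh":25,"pbh":[45,43,70,54],"qr":33}
After op 12 (remove /pbh/0): {"mnh":25,"pbh":[43,70,54],"qr":33}
After op 13 (replace /pbh/2 95): {"mnh":25,"pbh":[43,70,95],"qr":33}
After op 14 (add /pbh/3 8): {"mnh":25,"pbh":[43,70,95,8],"qr":33}
After op 15 (add /pbh/2 57): {"mnh":25,"pbh":[43,70,57,95,8],"qr":33}
After op 16 (remove /pbh): {"mnh":25,"qr":33}
After op 17 (replace /mnh 28): {"mnh":28,"qr":33}
After op 18 (add /qr 43): {"mnh":28,"qr":43}
Size at the root: 2

Answer: 2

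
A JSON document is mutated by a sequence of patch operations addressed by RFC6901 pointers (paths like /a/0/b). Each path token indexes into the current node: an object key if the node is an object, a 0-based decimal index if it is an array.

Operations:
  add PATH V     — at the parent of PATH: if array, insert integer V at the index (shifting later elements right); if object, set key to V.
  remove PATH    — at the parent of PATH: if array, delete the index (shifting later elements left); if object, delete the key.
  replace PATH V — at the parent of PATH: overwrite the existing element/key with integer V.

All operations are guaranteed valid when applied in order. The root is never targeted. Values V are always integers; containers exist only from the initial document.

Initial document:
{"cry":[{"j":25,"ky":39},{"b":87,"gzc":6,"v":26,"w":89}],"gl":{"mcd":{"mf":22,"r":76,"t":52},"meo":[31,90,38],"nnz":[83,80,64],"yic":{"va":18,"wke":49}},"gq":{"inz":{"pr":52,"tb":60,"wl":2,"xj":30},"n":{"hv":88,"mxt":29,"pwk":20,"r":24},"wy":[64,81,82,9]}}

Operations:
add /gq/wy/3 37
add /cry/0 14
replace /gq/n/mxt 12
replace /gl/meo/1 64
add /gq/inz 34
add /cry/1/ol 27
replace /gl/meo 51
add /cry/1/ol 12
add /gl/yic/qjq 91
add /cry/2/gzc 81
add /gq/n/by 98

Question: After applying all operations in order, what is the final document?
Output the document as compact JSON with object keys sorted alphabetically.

Answer: {"cry":[14,{"j":25,"ky":39,"ol":12},{"b":87,"gzc":81,"v":26,"w":89}],"gl":{"mcd":{"mf":22,"r":76,"t":52},"meo":51,"nnz":[83,80,64],"yic":{"qjq":91,"va":18,"wke":49}},"gq":{"inz":34,"n":{"by":98,"hv":88,"mxt":12,"pwk":20,"r":24},"wy":[64,81,82,37,9]}}

Derivation:
After op 1 (add /gq/wy/3 37): {"cry":[{"j":25,"ky":39},{"b":87,"gzc":6,"v":26,"w":89}],"gl":{"mcd":{"mf":22,"r":76,"t":52},"meo":[31,90,38],"nnz":[83,80,64],"yic":{"va":18,"wke":49}},"gq":{"inz":{"pr":52,"tb":60,"wl":2,"xj":30},"n":{"hv":88,"mxt":29,"pwk":20,"r":24},"wy":[64,81,82,37,9]}}
After op 2 (add /cry/0 14): {"cry":[14,{"j":25,"ky":39},{"b":87,"gzc":6,"v":26,"w":89}],"gl":{"mcd":{"mf":22,"r":76,"t":52},"meo":[31,90,38],"nnz":[83,80,64],"yic":{"va":18,"wke":49}},"gq":{"inz":{"pr":52,"tb":60,"wl":2,"xj":30},"n":{"hv":88,"mxt":29,"pwk":20,"r":24},"wy":[64,81,82,37,9]}}
After op 3 (replace /gq/n/mxt 12): {"cry":[14,{"j":25,"ky":39},{"b":87,"gzc":6,"v":26,"w":89}],"gl":{"mcd":{"mf":22,"r":76,"t":52},"meo":[31,90,38],"nnz":[83,80,64],"yic":{"va":18,"wke":49}},"gq":{"inz":{"pr":52,"tb":60,"wl":2,"xj":30},"n":{"hv":88,"mxt":12,"pwk":20,"r":24},"wy":[64,81,82,37,9]}}
After op 4 (replace /gl/meo/1 64): {"cry":[14,{"j":25,"ky":39},{"b":87,"gzc":6,"v":26,"w":89}],"gl":{"mcd":{"mf":22,"r":76,"t":52},"meo":[31,64,38],"nnz":[83,80,64],"yic":{"va":18,"wke":49}},"gq":{"inz":{"pr":52,"tb":60,"wl":2,"xj":30},"n":{"hv":88,"mxt":12,"pwk":20,"r":24},"wy":[64,81,82,37,9]}}
After op 5 (add /gq/inz 34): {"cry":[14,{"j":25,"ky":39},{"b":87,"gzc":6,"v":26,"w":89}],"gl":{"mcd":{"mf":22,"r":76,"t":52},"meo":[31,64,38],"nnz":[83,80,64],"yic":{"va":18,"wke":49}},"gq":{"inz":34,"n":{"hv":88,"mxt":12,"pwk":20,"r":24},"wy":[64,81,82,37,9]}}
After op 6 (add /cry/1/ol 27): {"cry":[14,{"j":25,"ky":39,"ol":27},{"b":87,"gzc":6,"v":26,"w":89}],"gl":{"mcd":{"mf":22,"r":76,"t":52},"meo":[31,64,38],"nnz":[83,80,64],"yic":{"va":18,"wke":49}},"gq":{"inz":34,"n":{"hv":88,"mxt":12,"pwk":20,"r":24},"wy":[64,81,82,37,9]}}
After op 7 (replace /gl/meo 51): {"cry":[14,{"j":25,"ky":39,"ol":27},{"b":87,"gzc":6,"v":26,"w":89}],"gl":{"mcd":{"mf":22,"r":76,"t":52},"meo":51,"nnz":[83,80,64],"yic":{"va":18,"wke":49}},"gq":{"inz":34,"n":{"hv":88,"mxt":12,"pwk":20,"r":24},"wy":[64,81,82,37,9]}}
After op 8 (add /cry/1/ol 12): {"cry":[14,{"j":25,"ky":39,"ol":12},{"b":87,"gzc":6,"v":26,"w":89}],"gl":{"mcd":{"mf":22,"r":76,"t":52},"meo":51,"nnz":[83,80,64],"yic":{"va":18,"wke":49}},"gq":{"inz":34,"n":{"hv":88,"mxt":12,"pwk":20,"r":24},"wy":[64,81,82,37,9]}}
After op 9 (add /gl/yic/qjq 91): {"cry":[14,{"j":25,"ky":39,"ol":12},{"b":87,"gzc":6,"v":26,"w":89}],"gl":{"mcd":{"mf":22,"r":76,"t":52},"meo":51,"nnz":[83,80,64],"yic":{"qjq":91,"va":18,"wke":49}},"gq":{"inz":34,"n":{"hv":88,"mxt":12,"pwk":20,"r":24},"wy":[64,81,82,37,9]}}
After op 10 (add /cry/2/gzc 81): {"cry":[14,{"j":25,"ky":39,"ol":12},{"b":87,"gzc":81,"v":26,"w":89}],"gl":{"mcd":{"mf":22,"r":76,"t":52},"meo":51,"nnz":[83,80,64],"yic":{"qjq":91,"va":18,"wke":49}},"gq":{"inz":34,"n":{"hv":88,"mxt":12,"pwk":20,"r":24},"wy":[64,81,82,37,9]}}
After op 11 (add /gq/n/by 98): {"cry":[14,{"j":25,"ky":39,"ol":12},{"b":87,"gzc":81,"v":26,"w":89}],"gl":{"mcd":{"mf":22,"r":76,"t":52},"meo":51,"nnz":[83,80,64],"yic":{"qjq":91,"va":18,"wke":49}},"gq":{"inz":34,"n":{"by":98,"hv":88,"mxt":12,"pwk":20,"r":24},"wy":[64,81,82,37,9]}}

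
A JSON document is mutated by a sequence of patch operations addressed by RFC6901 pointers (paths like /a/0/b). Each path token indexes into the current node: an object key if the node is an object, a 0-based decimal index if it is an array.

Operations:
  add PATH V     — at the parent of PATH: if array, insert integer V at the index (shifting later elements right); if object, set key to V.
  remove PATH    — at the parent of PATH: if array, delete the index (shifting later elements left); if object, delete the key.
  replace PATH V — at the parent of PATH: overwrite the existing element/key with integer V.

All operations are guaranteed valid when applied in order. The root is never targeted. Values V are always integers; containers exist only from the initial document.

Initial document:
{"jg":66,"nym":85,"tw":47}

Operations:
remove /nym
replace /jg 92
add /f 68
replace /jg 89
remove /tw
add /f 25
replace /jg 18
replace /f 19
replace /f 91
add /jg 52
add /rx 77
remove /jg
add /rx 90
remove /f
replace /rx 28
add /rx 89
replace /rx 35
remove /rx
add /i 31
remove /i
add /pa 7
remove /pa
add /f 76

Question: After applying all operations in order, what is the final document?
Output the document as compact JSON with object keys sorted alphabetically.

After op 1 (remove /nym): {"jg":66,"tw":47}
After op 2 (replace /jg 92): {"jg":92,"tw":47}
After op 3 (add /f 68): {"f":68,"jg":92,"tw":47}
After op 4 (replace /jg 89): {"f":68,"jg":89,"tw":47}
After op 5 (remove /tw): {"f":68,"jg":89}
After op 6 (add /f 25): {"f":25,"jg":89}
After op 7 (replace /jg 18): {"f":25,"jg":18}
After op 8 (replace /f 19): {"f":19,"jg":18}
After op 9 (replace /f 91): {"f":91,"jg":18}
After op 10 (add /jg 52): {"f":91,"jg":52}
After op 11 (add /rx 77): {"f":91,"jg":52,"rx":77}
After op 12 (remove /jg): {"f":91,"rx":77}
After op 13 (add /rx 90): {"f":91,"rx":90}
After op 14 (remove /f): {"rx":90}
After op 15 (replace /rx 28): {"rx":28}
After op 16 (add /rx 89): {"rx":89}
After op 17 (replace /rx 35): {"rx":35}
After op 18 (remove /rx): {}
After op 19 (add /i 31): {"i":31}
After op 20 (remove /i): {}
After op 21 (add /pa 7): {"pa":7}
After op 22 (remove /pa): {}
After op 23 (add /f 76): {"f":76}

Answer: {"f":76}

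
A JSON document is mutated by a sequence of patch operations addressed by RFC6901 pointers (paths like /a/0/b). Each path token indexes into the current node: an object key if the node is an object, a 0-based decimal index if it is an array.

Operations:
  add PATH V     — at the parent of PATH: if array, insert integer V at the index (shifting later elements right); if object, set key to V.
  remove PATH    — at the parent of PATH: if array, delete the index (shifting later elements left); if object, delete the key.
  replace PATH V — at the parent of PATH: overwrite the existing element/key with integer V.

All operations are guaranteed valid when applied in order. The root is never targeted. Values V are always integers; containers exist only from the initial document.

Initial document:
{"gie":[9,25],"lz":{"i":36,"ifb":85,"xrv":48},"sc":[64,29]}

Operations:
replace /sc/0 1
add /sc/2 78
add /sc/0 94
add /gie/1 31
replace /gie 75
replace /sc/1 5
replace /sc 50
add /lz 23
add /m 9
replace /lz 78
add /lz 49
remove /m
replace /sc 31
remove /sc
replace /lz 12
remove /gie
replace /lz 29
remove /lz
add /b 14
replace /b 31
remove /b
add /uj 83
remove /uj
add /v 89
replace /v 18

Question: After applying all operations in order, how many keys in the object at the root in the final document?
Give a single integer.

After op 1 (replace /sc/0 1): {"gie":[9,25],"lz":{"i":36,"ifb":85,"xrv":48},"sc":[1,29]}
After op 2 (add /sc/2 78): {"gie":[9,25],"lz":{"i":36,"ifb":85,"xrv":48},"sc":[1,29,78]}
After op 3 (add /sc/0 94): {"gie":[9,25],"lz":{"i":36,"ifb":85,"xrv":48},"sc":[94,1,29,78]}
After op 4 (add /gie/1 31): {"gie":[9,31,25],"lz":{"i":36,"ifb":85,"xrv":48},"sc":[94,1,29,78]}
After op 5 (replace /gie 75): {"gie":75,"lz":{"i":36,"ifb":85,"xrv":48},"sc":[94,1,29,78]}
After op 6 (replace /sc/1 5): {"gie":75,"lz":{"i":36,"ifb":85,"xrv":48},"sc":[94,5,29,78]}
After op 7 (replace /sc 50): {"gie":75,"lz":{"i":36,"ifb":85,"xrv":48},"sc":50}
After op 8 (add /lz 23): {"gie":75,"lz":23,"sc":50}
After op 9 (add /m 9): {"gie":75,"lz":23,"m":9,"sc":50}
After op 10 (replace /lz 78): {"gie":75,"lz":78,"m":9,"sc":50}
After op 11 (add /lz 49): {"gie":75,"lz":49,"m":9,"sc":50}
After op 12 (remove /m): {"gie":75,"lz":49,"sc":50}
After op 13 (replace /sc 31): {"gie":75,"lz":49,"sc":31}
After op 14 (remove /sc): {"gie":75,"lz":49}
After op 15 (replace /lz 12): {"gie":75,"lz":12}
After op 16 (remove /gie): {"lz":12}
After op 17 (replace /lz 29): {"lz":29}
After op 18 (remove /lz): {}
After op 19 (add /b 14): {"b":14}
After op 20 (replace /b 31): {"b":31}
After op 21 (remove /b): {}
After op 22 (add /uj 83): {"uj":83}
After op 23 (remove /uj): {}
After op 24 (add /v 89): {"v":89}
After op 25 (replace /v 18): {"v":18}
Size at the root: 1

Answer: 1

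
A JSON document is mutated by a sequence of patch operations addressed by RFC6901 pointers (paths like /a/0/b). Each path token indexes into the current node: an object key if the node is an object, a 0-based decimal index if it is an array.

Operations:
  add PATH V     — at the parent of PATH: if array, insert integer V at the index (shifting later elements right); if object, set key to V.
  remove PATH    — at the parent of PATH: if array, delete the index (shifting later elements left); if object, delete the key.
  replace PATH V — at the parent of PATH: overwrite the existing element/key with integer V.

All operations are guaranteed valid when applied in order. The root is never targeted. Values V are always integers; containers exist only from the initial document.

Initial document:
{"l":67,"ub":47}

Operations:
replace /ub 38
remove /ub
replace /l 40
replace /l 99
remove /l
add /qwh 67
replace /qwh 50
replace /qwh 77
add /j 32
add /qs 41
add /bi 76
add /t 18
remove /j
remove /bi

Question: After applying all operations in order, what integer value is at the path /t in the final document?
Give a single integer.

After op 1 (replace /ub 38): {"l":67,"ub":38}
After op 2 (remove /ub): {"l":67}
After op 3 (replace /l 40): {"l":40}
After op 4 (replace /l 99): {"l":99}
After op 5 (remove /l): {}
After op 6 (add /qwh 67): {"qwh":67}
After op 7 (replace /qwh 50): {"qwh":50}
After op 8 (replace /qwh 77): {"qwh":77}
After op 9 (add /j 32): {"j":32,"qwh":77}
After op 10 (add /qs 41): {"j":32,"qs":41,"qwh":77}
After op 11 (add /bi 76): {"bi":76,"j":32,"qs":41,"qwh":77}
After op 12 (add /t 18): {"bi":76,"j":32,"qs":41,"qwh":77,"t":18}
After op 13 (remove /j): {"bi":76,"qs":41,"qwh":77,"t":18}
After op 14 (remove /bi): {"qs":41,"qwh":77,"t":18}
Value at /t: 18

Answer: 18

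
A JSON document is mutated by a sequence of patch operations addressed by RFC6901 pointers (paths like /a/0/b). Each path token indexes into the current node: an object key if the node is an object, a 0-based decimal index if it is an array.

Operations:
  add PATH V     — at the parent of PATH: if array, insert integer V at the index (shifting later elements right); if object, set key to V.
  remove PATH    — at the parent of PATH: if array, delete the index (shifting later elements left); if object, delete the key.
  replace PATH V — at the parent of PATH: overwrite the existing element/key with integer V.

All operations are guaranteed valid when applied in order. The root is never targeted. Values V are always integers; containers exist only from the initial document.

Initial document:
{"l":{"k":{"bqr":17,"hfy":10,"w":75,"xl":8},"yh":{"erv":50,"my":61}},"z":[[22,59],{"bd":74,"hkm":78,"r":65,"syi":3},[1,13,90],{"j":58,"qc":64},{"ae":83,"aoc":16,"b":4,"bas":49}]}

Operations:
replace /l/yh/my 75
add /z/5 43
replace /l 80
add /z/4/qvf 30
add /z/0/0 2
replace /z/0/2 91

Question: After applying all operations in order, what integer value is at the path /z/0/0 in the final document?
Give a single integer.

Answer: 2

Derivation:
After op 1 (replace /l/yh/my 75): {"l":{"k":{"bqr":17,"hfy":10,"w":75,"xl":8},"yh":{"erv":50,"my":75}},"z":[[22,59],{"bd":74,"hkm":78,"r":65,"syi":3},[1,13,90],{"j":58,"qc":64},{"ae":83,"aoc":16,"b":4,"bas":49}]}
After op 2 (add /z/5 43): {"l":{"k":{"bqr":17,"hfy":10,"w":75,"xl":8},"yh":{"erv":50,"my":75}},"z":[[22,59],{"bd":74,"hkm":78,"r":65,"syi":3},[1,13,90],{"j":58,"qc":64},{"ae":83,"aoc":16,"b":4,"bas":49},43]}
After op 3 (replace /l 80): {"l":80,"z":[[22,59],{"bd":74,"hkm":78,"r":65,"syi":3},[1,13,90],{"j":58,"qc":64},{"ae":83,"aoc":16,"b":4,"bas":49},43]}
After op 4 (add /z/4/qvf 30): {"l":80,"z":[[22,59],{"bd":74,"hkm":78,"r":65,"syi":3},[1,13,90],{"j":58,"qc":64},{"ae":83,"aoc":16,"b":4,"bas":49,"qvf":30},43]}
After op 5 (add /z/0/0 2): {"l":80,"z":[[2,22,59],{"bd":74,"hkm":78,"r":65,"syi":3},[1,13,90],{"j":58,"qc":64},{"ae":83,"aoc":16,"b":4,"bas":49,"qvf":30},43]}
After op 6 (replace /z/0/2 91): {"l":80,"z":[[2,22,91],{"bd":74,"hkm":78,"r":65,"syi":3},[1,13,90],{"j":58,"qc":64},{"ae":83,"aoc":16,"b":4,"bas":49,"qvf":30},43]}
Value at /z/0/0: 2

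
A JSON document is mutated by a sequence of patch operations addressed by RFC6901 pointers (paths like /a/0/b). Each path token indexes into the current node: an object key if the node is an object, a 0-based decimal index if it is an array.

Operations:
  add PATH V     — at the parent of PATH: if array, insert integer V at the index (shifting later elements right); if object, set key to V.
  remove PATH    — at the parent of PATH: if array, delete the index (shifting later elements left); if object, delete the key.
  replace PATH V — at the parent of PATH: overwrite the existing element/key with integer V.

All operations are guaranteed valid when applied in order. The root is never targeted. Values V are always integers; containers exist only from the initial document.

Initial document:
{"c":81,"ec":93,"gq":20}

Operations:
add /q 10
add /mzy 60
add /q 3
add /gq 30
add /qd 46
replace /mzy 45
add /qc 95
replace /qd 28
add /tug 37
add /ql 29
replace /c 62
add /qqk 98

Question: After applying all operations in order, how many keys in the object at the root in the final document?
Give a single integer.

Answer: 10

Derivation:
After op 1 (add /q 10): {"c":81,"ec":93,"gq":20,"q":10}
After op 2 (add /mzy 60): {"c":81,"ec":93,"gq":20,"mzy":60,"q":10}
After op 3 (add /q 3): {"c":81,"ec":93,"gq":20,"mzy":60,"q":3}
After op 4 (add /gq 30): {"c":81,"ec":93,"gq":30,"mzy":60,"q":3}
After op 5 (add /qd 46): {"c":81,"ec":93,"gq":30,"mzy":60,"q":3,"qd":46}
After op 6 (replace /mzy 45): {"c":81,"ec":93,"gq":30,"mzy":45,"q":3,"qd":46}
After op 7 (add /qc 95): {"c":81,"ec":93,"gq":30,"mzy":45,"q":3,"qc":95,"qd":46}
After op 8 (replace /qd 28): {"c":81,"ec":93,"gq":30,"mzy":45,"q":3,"qc":95,"qd":28}
After op 9 (add /tug 37): {"c":81,"ec":93,"gq":30,"mzy":45,"q":3,"qc":95,"qd":28,"tug":37}
After op 10 (add /ql 29): {"c":81,"ec":93,"gq":30,"mzy":45,"q":3,"qc":95,"qd":28,"ql":29,"tug":37}
After op 11 (replace /c 62): {"c":62,"ec":93,"gq":30,"mzy":45,"q":3,"qc":95,"qd":28,"ql":29,"tug":37}
After op 12 (add /qqk 98): {"c":62,"ec":93,"gq":30,"mzy":45,"q":3,"qc":95,"qd":28,"ql":29,"qqk":98,"tug":37}
Size at the root: 10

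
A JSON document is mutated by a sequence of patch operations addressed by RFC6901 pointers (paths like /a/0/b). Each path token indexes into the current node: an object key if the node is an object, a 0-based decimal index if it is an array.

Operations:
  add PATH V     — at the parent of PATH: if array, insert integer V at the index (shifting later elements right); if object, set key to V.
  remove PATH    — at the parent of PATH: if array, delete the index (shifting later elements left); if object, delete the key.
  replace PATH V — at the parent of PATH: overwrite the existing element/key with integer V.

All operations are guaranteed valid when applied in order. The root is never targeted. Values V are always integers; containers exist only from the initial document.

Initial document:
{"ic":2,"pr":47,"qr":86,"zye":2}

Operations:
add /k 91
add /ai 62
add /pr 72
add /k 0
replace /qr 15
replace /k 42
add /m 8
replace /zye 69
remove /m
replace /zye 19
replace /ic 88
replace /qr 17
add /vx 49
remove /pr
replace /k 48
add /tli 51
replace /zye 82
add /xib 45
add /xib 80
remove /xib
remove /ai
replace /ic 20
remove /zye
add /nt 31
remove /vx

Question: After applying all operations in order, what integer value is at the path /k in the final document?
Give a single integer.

Answer: 48

Derivation:
After op 1 (add /k 91): {"ic":2,"k":91,"pr":47,"qr":86,"zye":2}
After op 2 (add /ai 62): {"ai":62,"ic":2,"k":91,"pr":47,"qr":86,"zye":2}
After op 3 (add /pr 72): {"ai":62,"ic":2,"k":91,"pr":72,"qr":86,"zye":2}
After op 4 (add /k 0): {"ai":62,"ic":2,"k":0,"pr":72,"qr":86,"zye":2}
After op 5 (replace /qr 15): {"ai":62,"ic":2,"k":0,"pr":72,"qr":15,"zye":2}
After op 6 (replace /k 42): {"ai":62,"ic":2,"k":42,"pr":72,"qr":15,"zye":2}
After op 7 (add /m 8): {"ai":62,"ic":2,"k":42,"m":8,"pr":72,"qr":15,"zye":2}
After op 8 (replace /zye 69): {"ai":62,"ic":2,"k":42,"m":8,"pr":72,"qr":15,"zye":69}
After op 9 (remove /m): {"ai":62,"ic":2,"k":42,"pr":72,"qr":15,"zye":69}
After op 10 (replace /zye 19): {"ai":62,"ic":2,"k":42,"pr":72,"qr":15,"zye":19}
After op 11 (replace /ic 88): {"ai":62,"ic":88,"k":42,"pr":72,"qr":15,"zye":19}
After op 12 (replace /qr 17): {"ai":62,"ic":88,"k":42,"pr":72,"qr":17,"zye":19}
After op 13 (add /vx 49): {"ai":62,"ic":88,"k":42,"pr":72,"qr":17,"vx":49,"zye":19}
After op 14 (remove /pr): {"ai":62,"ic":88,"k":42,"qr":17,"vx":49,"zye":19}
After op 15 (replace /k 48): {"ai":62,"ic":88,"k":48,"qr":17,"vx":49,"zye":19}
After op 16 (add /tli 51): {"ai":62,"ic":88,"k":48,"qr":17,"tli":51,"vx":49,"zye":19}
After op 17 (replace /zye 82): {"ai":62,"ic":88,"k":48,"qr":17,"tli":51,"vx":49,"zye":82}
After op 18 (add /xib 45): {"ai":62,"ic":88,"k":48,"qr":17,"tli":51,"vx":49,"xib":45,"zye":82}
After op 19 (add /xib 80): {"ai":62,"ic":88,"k":48,"qr":17,"tli":51,"vx":49,"xib":80,"zye":82}
After op 20 (remove /xib): {"ai":62,"ic":88,"k":48,"qr":17,"tli":51,"vx":49,"zye":82}
After op 21 (remove /ai): {"ic":88,"k":48,"qr":17,"tli":51,"vx":49,"zye":82}
After op 22 (replace /ic 20): {"ic":20,"k":48,"qr":17,"tli":51,"vx":49,"zye":82}
After op 23 (remove /zye): {"ic":20,"k":48,"qr":17,"tli":51,"vx":49}
After op 24 (add /nt 31): {"ic":20,"k":48,"nt":31,"qr":17,"tli":51,"vx":49}
After op 25 (remove /vx): {"ic":20,"k":48,"nt":31,"qr":17,"tli":51}
Value at /k: 48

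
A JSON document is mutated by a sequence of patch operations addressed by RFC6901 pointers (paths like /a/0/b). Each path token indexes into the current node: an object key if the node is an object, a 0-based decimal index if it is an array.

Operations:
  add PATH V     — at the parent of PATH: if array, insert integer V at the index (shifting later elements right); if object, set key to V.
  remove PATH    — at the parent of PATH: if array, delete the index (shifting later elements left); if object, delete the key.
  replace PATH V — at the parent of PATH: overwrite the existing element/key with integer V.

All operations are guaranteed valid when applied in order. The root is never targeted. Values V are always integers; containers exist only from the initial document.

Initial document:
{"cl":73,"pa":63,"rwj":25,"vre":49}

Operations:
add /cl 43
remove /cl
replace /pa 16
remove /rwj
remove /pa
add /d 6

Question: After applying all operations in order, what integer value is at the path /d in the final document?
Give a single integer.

Answer: 6

Derivation:
After op 1 (add /cl 43): {"cl":43,"pa":63,"rwj":25,"vre":49}
After op 2 (remove /cl): {"pa":63,"rwj":25,"vre":49}
After op 3 (replace /pa 16): {"pa":16,"rwj":25,"vre":49}
After op 4 (remove /rwj): {"pa":16,"vre":49}
After op 5 (remove /pa): {"vre":49}
After op 6 (add /d 6): {"d":6,"vre":49}
Value at /d: 6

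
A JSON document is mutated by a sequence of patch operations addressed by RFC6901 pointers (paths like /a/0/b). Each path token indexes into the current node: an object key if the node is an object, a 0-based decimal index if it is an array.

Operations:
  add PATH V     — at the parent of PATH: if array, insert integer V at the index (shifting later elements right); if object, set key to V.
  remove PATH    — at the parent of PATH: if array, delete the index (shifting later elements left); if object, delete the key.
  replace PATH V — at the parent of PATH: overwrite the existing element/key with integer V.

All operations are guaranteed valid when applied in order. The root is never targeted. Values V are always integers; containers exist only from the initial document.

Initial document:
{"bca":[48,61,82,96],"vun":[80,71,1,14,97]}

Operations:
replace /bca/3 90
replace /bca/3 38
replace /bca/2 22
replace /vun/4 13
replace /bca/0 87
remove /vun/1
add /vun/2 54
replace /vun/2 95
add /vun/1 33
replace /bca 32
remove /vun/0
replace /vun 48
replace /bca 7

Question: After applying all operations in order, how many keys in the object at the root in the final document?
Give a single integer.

After op 1 (replace /bca/3 90): {"bca":[48,61,82,90],"vun":[80,71,1,14,97]}
After op 2 (replace /bca/3 38): {"bca":[48,61,82,38],"vun":[80,71,1,14,97]}
After op 3 (replace /bca/2 22): {"bca":[48,61,22,38],"vun":[80,71,1,14,97]}
After op 4 (replace /vun/4 13): {"bca":[48,61,22,38],"vun":[80,71,1,14,13]}
After op 5 (replace /bca/0 87): {"bca":[87,61,22,38],"vun":[80,71,1,14,13]}
After op 6 (remove /vun/1): {"bca":[87,61,22,38],"vun":[80,1,14,13]}
After op 7 (add /vun/2 54): {"bca":[87,61,22,38],"vun":[80,1,54,14,13]}
After op 8 (replace /vun/2 95): {"bca":[87,61,22,38],"vun":[80,1,95,14,13]}
After op 9 (add /vun/1 33): {"bca":[87,61,22,38],"vun":[80,33,1,95,14,13]}
After op 10 (replace /bca 32): {"bca":32,"vun":[80,33,1,95,14,13]}
After op 11 (remove /vun/0): {"bca":32,"vun":[33,1,95,14,13]}
After op 12 (replace /vun 48): {"bca":32,"vun":48}
After op 13 (replace /bca 7): {"bca":7,"vun":48}
Size at the root: 2

Answer: 2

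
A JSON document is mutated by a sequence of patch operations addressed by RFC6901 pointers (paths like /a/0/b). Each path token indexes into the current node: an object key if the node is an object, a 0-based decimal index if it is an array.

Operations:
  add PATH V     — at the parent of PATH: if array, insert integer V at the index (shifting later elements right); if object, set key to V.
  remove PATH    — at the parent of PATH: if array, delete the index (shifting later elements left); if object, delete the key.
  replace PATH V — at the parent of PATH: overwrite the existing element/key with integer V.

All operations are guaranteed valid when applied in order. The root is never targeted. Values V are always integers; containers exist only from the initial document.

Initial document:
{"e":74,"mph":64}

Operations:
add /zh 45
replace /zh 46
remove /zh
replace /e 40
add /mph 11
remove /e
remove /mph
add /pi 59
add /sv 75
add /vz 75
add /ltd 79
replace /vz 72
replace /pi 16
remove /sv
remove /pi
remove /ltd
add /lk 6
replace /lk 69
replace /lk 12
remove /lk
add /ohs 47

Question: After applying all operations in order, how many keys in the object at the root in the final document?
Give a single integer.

After op 1 (add /zh 45): {"e":74,"mph":64,"zh":45}
After op 2 (replace /zh 46): {"e":74,"mph":64,"zh":46}
After op 3 (remove /zh): {"e":74,"mph":64}
After op 4 (replace /e 40): {"e":40,"mph":64}
After op 5 (add /mph 11): {"e":40,"mph":11}
After op 6 (remove /e): {"mph":11}
After op 7 (remove /mph): {}
After op 8 (add /pi 59): {"pi":59}
After op 9 (add /sv 75): {"pi":59,"sv":75}
After op 10 (add /vz 75): {"pi":59,"sv":75,"vz":75}
After op 11 (add /ltd 79): {"ltd":79,"pi":59,"sv":75,"vz":75}
After op 12 (replace /vz 72): {"ltd":79,"pi":59,"sv":75,"vz":72}
After op 13 (replace /pi 16): {"ltd":79,"pi":16,"sv":75,"vz":72}
After op 14 (remove /sv): {"ltd":79,"pi":16,"vz":72}
After op 15 (remove /pi): {"ltd":79,"vz":72}
After op 16 (remove /ltd): {"vz":72}
After op 17 (add /lk 6): {"lk":6,"vz":72}
After op 18 (replace /lk 69): {"lk":69,"vz":72}
After op 19 (replace /lk 12): {"lk":12,"vz":72}
After op 20 (remove /lk): {"vz":72}
After op 21 (add /ohs 47): {"ohs":47,"vz":72}
Size at the root: 2

Answer: 2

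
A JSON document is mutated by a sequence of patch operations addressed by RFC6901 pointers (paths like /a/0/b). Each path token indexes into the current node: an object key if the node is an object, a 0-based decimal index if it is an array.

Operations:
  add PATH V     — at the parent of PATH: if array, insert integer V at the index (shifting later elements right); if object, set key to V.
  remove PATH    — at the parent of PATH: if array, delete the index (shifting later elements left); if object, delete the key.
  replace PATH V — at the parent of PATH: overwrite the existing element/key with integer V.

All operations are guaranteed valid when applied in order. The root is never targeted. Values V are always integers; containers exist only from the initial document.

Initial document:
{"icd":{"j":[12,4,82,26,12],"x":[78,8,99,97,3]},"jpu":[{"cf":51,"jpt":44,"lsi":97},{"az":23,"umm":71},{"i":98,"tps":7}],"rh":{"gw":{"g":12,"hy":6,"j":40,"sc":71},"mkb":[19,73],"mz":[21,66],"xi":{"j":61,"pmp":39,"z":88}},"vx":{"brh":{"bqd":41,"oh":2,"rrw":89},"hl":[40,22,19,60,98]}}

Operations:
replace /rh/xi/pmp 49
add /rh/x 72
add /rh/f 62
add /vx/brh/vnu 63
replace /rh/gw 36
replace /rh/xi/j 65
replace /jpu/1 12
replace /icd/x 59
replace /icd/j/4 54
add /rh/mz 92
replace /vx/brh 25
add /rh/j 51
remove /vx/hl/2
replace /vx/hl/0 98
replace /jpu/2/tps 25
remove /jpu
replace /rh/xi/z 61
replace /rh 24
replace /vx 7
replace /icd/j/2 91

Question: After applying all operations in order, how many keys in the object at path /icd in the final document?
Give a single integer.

After op 1 (replace /rh/xi/pmp 49): {"icd":{"j":[12,4,82,26,12],"x":[78,8,99,97,3]},"jpu":[{"cf":51,"jpt":44,"lsi":97},{"az":23,"umm":71},{"i":98,"tps":7}],"rh":{"gw":{"g":12,"hy":6,"j":40,"sc":71},"mkb":[19,73],"mz":[21,66],"xi":{"j":61,"pmp":49,"z":88}},"vx":{"brh":{"bqd":41,"oh":2,"rrw":89},"hl":[40,22,19,60,98]}}
After op 2 (add /rh/x 72): {"icd":{"j":[12,4,82,26,12],"x":[78,8,99,97,3]},"jpu":[{"cf":51,"jpt":44,"lsi":97},{"az":23,"umm":71},{"i":98,"tps":7}],"rh":{"gw":{"g":12,"hy":6,"j":40,"sc":71},"mkb":[19,73],"mz":[21,66],"x":72,"xi":{"j":61,"pmp":49,"z":88}},"vx":{"brh":{"bqd":41,"oh":2,"rrw":89},"hl":[40,22,19,60,98]}}
After op 3 (add /rh/f 62): {"icd":{"j":[12,4,82,26,12],"x":[78,8,99,97,3]},"jpu":[{"cf":51,"jpt":44,"lsi":97},{"az":23,"umm":71},{"i":98,"tps":7}],"rh":{"f":62,"gw":{"g":12,"hy":6,"j":40,"sc":71},"mkb":[19,73],"mz":[21,66],"x":72,"xi":{"j":61,"pmp":49,"z":88}},"vx":{"brh":{"bqd":41,"oh":2,"rrw":89},"hl":[40,22,19,60,98]}}
After op 4 (add /vx/brh/vnu 63): {"icd":{"j":[12,4,82,26,12],"x":[78,8,99,97,3]},"jpu":[{"cf":51,"jpt":44,"lsi":97},{"az":23,"umm":71},{"i":98,"tps":7}],"rh":{"f":62,"gw":{"g":12,"hy":6,"j":40,"sc":71},"mkb":[19,73],"mz":[21,66],"x":72,"xi":{"j":61,"pmp":49,"z":88}},"vx":{"brh":{"bqd":41,"oh":2,"rrw":89,"vnu":63},"hl":[40,22,19,60,98]}}
After op 5 (replace /rh/gw 36): {"icd":{"j":[12,4,82,26,12],"x":[78,8,99,97,3]},"jpu":[{"cf":51,"jpt":44,"lsi":97},{"az":23,"umm":71},{"i":98,"tps":7}],"rh":{"f":62,"gw":36,"mkb":[19,73],"mz":[21,66],"x":72,"xi":{"j":61,"pmp":49,"z":88}},"vx":{"brh":{"bqd":41,"oh":2,"rrw":89,"vnu":63},"hl":[40,22,19,60,98]}}
After op 6 (replace /rh/xi/j 65): {"icd":{"j":[12,4,82,26,12],"x":[78,8,99,97,3]},"jpu":[{"cf":51,"jpt":44,"lsi":97},{"az":23,"umm":71},{"i":98,"tps":7}],"rh":{"f":62,"gw":36,"mkb":[19,73],"mz":[21,66],"x":72,"xi":{"j":65,"pmp":49,"z":88}},"vx":{"brh":{"bqd":41,"oh":2,"rrw":89,"vnu":63},"hl":[40,22,19,60,98]}}
After op 7 (replace /jpu/1 12): {"icd":{"j":[12,4,82,26,12],"x":[78,8,99,97,3]},"jpu":[{"cf":51,"jpt":44,"lsi":97},12,{"i":98,"tps":7}],"rh":{"f":62,"gw":36,"mkb":[19,73],"mz":[21,66],"x":72,"xi":{"j":65,"pmp":49,"z":88}},"vx":{"brh":{"bqd":41,"oh":2,"rrw":89,"vnu":63},"hl":[40,22,19,60,98]}}
After op 8 (replace /icd/x 59): {"icd":{"j":[12,4,82,26,12],"x":59},"jpu":[{"cf":51,"jpt":44,"lsi":97},12,{"i":98,"tps":7}],"rh":{"f":62,"gw":36,"mkb":[19,73],"mz":[21,66],"x":72,"xi":{"j":65,"pmp":49,"z":88}},"vx":{"brh":{"bqd":41,"oh":2,"rrw":89,"vnu":63},"hl":[40,22,19,60,98]}}
After op 9 (replace /icd/j/4 54): {"icd":{"j":[12,4,82,26,54],"x":59},"jpu":[{"cf":51,"jpt":44,"lsi":97},12,{"i":98,"tps":7}],"rh":{"f":62,"gw":36,"mkb":[19,73],"mz":[21,66],"x":72,"xi":{"j":65,"pmp":49,"z":88}},"vx":{"brh":{"bqd":41,"oh":2,"rrw":89,"vnu":63},"hl":[40,22,19,60,98]}}
After op 10 (add /rh/mz 92): {"icd":{"j":[12,4,82,26,54],"x":59},"jpu":[{"cf":51,"jpt":44,"lsi":97},12,{"i":98,"tps":7}],"rh":{"f":62,"gw":36,"mkb":[19,73],"mz":92,"x":72,"xi":{"j":65,"pmp":49,"z":88}},"vx":{"brh":{"bqd":41,"oh":2,"rrw":89,"vnu":63},"hl":[40,22,19,60,98]}}
After op 11 (replace /vx/brh 25): {"icd":{"j":[12,4,82,26,54],"x":59},"jpu":[{"cf":51,"jpt":44,"lsi":97},12,{"i":98,"tps":7}],"rh":{"f":62,"gw":36,"mkb":[19,73],"mz":92,"x":72,"xi":{"j":65,"pmp":49,"z":88}},"vx":{"brh":25,"hl":[40,22,19,60,98]}}
After op 12 (add /rh/j 51): {"icd":{"j":[12,4,82,26,54],"x":59},"jpu":[{"cf":51,"jpt":44,"lsi":97},12,{"i":98,"tps":7}],"rh":{"f":62,"gw":36,"j":51,"mkb":[19,73],"mz":92,"x":72,"xi":{"j":65,"pmp":49,"z":88}},"vx":{"brh":25,"hl":[40,22,19,60,98]}}
After op 13 (remove /vx/hl/2): {"icd":{"j":[12,4,82,26,54],"x":59},"jpu":[{"cf":51,"jpt":44,"lsi":97},12,{"i":98,"tps":7}],"rh":{"f":62,"gw":36,"j":51,"mkb":[19,73],"mz":92,"x":72,"xi":{"j":65,"pmp":49,"z":88}},"vx":{"brh":25,"hl":[40,22,60,98]}}
After op 14 (replace /vx/hl/0 98): {"icd":{"j":[12,4,82,26,54],"x":59},"jpu":[{"cf":51,"jpt":44,"lsi":97},12,{"i":98,"tps":7}],"rh":{"f":62,"gw":36,"j":51,"mkb":[19,73],"mz":92,"x":72,"xi":{"j":65,"pmp":49,"z":88}},"vx":{"brh":25,"hl":[98,22,60,98]}}
After op 15 (replace /jpu/2/tps 25): {"icd":{"j":[12,4,82,26,54],"x":59},"jpu":[{"cf":51,"jpt":44,"lsi":97},12,{"i":98,"tps":25}],"rh":{"f":62,"gw":36,"j":51,"mkb":[19,73],"mz":92,"x":72,"xi":{"j":65,"pmp":49,"z":88}},"vx":{"brh":25,"hl":[98,22,60,98]}}
After op 16 (remove /jpu): {"icd":{"j":[12,4,82,26,54],"x":59},"rh":{"f":62,"gw":36,"j":51,"mkb":[19,73],"mz":92,"x":72,"xi":{"j":65,"pmp":49,"z":88}},"vx":{"brh":25,"hl":[98,22,60,98]}}
After op 17 (replace /rh/xi/z 61): {"icd":{"j":[12,4,82,26,54],"x":59},"rh":{"f":62,"gw":36,"j":51,"mkb":[19,73],"mz":92,"x":72,"xi":{"j":65,"pmp":49,"z":61}},"vx":{"brh":25,"hl":[98,22,60,98]}}
After op 18 (replace /rh 24): {"icd":{"j":[12,4,82,26,54],"x":59},"rh":24,"vx":{"brh":25,"hl":[98,22,60,98]}}
After op 19 (replace /vx 7): {"icd":{"j":[12,4,82,26,54],"x":59},"rh":24,"vx":7}
After op 20 (replace /icd/j/2 91): {"icd":{"j":[12,4,91,26,54],"x":59},"rh":24,"vx":7}
Size at path /icd: 2

Answer: 2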